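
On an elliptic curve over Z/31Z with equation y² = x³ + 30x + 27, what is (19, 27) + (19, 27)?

(13, 14)

tangent at (19, 27): λ = (3·19² + 30)/(2·27) ≡ 28/23. 23⁻¹ ≡ 27 (mod 31), so λ ≡ 28·27 ≡ 12.
  x = λ² - 19 - 19 = 144 - 38 ≡ 13; y = λ·(19 - 13) - 27 ≡ 14. → (13, 14)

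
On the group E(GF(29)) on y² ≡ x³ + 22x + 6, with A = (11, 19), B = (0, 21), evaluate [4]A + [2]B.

(25, 12)

First 4A:
Repeated addition: build up to 4A.
2A: tangent at (11, 19): λ = (3·11² + 22)/(2·19) ≡ 8/9. 9⁻¹ ≡ 13 (mod 29), so λ ≡ 8·13 ≡ 17.
  x = λ² - 11 - 11 = 289 - 22 ≡ 6; y = λ·(11 - 6) - 19 ≡ 8. → (6, 8)
3A: (6, 8) + (11, 19). λ = (19 - 8)/(11 - 6) ≡ 11/5 mod 29. 5⁻¹ ≡ 6 (mod 29), so λ ≡ 8.
  x = λ² - 6 - 11 = 64 - 17 ≡ 18; y = λ·(6 - 18) - 8 ≡ 12. → (18, 12)
4A: (18, 12) + (11, 19). λ = (19 - 12)/(11 - 18) ≡ 7/22 mod 29. 22⁻¹ ≡ 4 (mod 29) since 22·4 = 88 ≡ 1, so λ ≡ 28.
  x = λ² - 18 - 11 = 784 - 29 ≡ 1; y = λ·(18 - 1) - 12 ≡ 0. → (1, 0)
4A = (1, 0).
Next 2B:
Repeated addition: build up to 2B.
2B: tangent at (0, 21): λ = (3·0² + 22)/(2·21) ≡ 22/13. 13⁻¹ ≡ 9 (mod 29), so λ ≡ 22·9 ≡ 24.
  x = λ² - 0 - 0 = 576 - 0 ≡ 25; y = λ·(0 - 25) - 21 ≡ 17. → (25, 17)
2B = (25, 17).
Finally 4A + 2B:
(1, 0) + (25, 17). λ = (17 - 0)/(25 - 1) ≡ 17/24 mod 29. 24⁻¹ ≡ 23 (mod 29), so λ ≡ 14.
  x = λ² - 1 - 25 = 196 - 26 ≡ 25; y = λ·(1 - 25) - 0 ≡ 12. → (25, 12)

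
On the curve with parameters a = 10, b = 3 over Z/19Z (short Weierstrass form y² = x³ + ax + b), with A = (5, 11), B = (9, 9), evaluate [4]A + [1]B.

First 4A:
Double-and-add on 4 = (100)₂. Start with A = (5, 11) for the leading 1-bit.
double: tangent at (5, 11): λ = (3·5² + 10)/(2·11) ≡ 9/3. 3⁻¹ ≡ 13 (mod 19) since 3·13 = 39 ≡ 1, so λ ≡ 9·13 ≡ 3.
  x = λ² - 5 - 5 = 9 - 10 ≡ 18; y = λ·(5 - 18) - 11 ≡ 7. → (18, 7)
double: tangent at (18, 7): λ = (3·18² + 10)/(2·7) ≡ 13/14. 14⁻¹ ≡ 15 (mod 19), so λ ≡ 13·15 ≡ 5.
  x = λ² - 18 - 18 = 25 - 36 ≡ 8; y = λ·(18 - 8) - 7 ≡ 5. → (8, 5)
4A = (8, 5).
Finally 4A + B:
(8, 5) + (9, 9). λ = (9 - 5)/(9 - 8) ≡ 4/1 mod 19. 1⁻¹ ≡ 1 (mod 19), so λ ≡ 4.
  x = λ² - 8 - 9 = 16 - 17 ≡ 18; y = λ·(8 - 18) - 5 ≡ 12. → (18, 12)

(18, 12)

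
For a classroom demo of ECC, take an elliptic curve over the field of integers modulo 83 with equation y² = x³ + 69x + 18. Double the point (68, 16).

(57, 53)

tangent at (68, 16): λ = (3·68² + 69)/(2·16) ≡ 80/32. 32⁻¹ ≡ 13 (mod 83), so λ ≡ 80·13 ≡ 44.
  x = λ² - 68 - 68 = 1936 - 136 ≡ 57; y = λ·(68 - 57) - 16 ≡ 53. → (57, 53)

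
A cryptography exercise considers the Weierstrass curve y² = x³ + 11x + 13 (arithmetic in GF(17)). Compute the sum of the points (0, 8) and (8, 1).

(0, 8) + (8, 1). λ = (1 - 8)/(8 - 0) ≡ 10/8 mod 17. 8⁻¹ ≡ 15 (mod 17), so λ ≡ 14.
  x = λ² - 0 - 8 = 196 - 8 ≡ 1; y = λ·(0 - 1) - 8 ≡ 12. → (1, 12)

(1, 12)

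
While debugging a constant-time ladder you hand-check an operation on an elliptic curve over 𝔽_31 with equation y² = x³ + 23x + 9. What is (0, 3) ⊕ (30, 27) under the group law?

(0, 3) + (30, 27). λ = (27 - 3)/(30 - 0) ≡ 24/30 mod 31. 30⁻¹ ≡ 30 (mod 31) since 30·30 = 900 ≡ 1, so λ ≡ 7.
  x = λ² - 0 - 30 = 49 - 30 ≡ 19; y = λ·(0 - 19) - 3 ≡ 19. → (19, 19)

(19, 19)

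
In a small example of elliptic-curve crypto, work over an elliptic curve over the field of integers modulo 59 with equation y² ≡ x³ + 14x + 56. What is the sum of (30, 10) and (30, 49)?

O

The two points share x = 30 and their y-coordinates satisfy 10 + 49 ≡ 0 (mod 59), so they are inverses. Their sum is the point at infinity.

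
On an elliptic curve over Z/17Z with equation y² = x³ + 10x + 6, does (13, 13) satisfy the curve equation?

y² = 13² ≡ 16; x³ + 10x + 6 = 2333 ≡ 4 (mod 17). 16 ≠ 4.

no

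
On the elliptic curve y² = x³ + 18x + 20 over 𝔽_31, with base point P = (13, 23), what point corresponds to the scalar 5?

Double-and-add on 5 = (101)₂. Start with P = (13, 23) for the leading 1-bit.
double: tangent at (13, 23): λ = (3·13² + 18)/(2·23) ≡ 29/15. 15⁻¹ ≡ 29 (mod 31), so λ ≡ 29·29 ≡ 4.
  x = λ² - 13 - 13 = 16 - 26 ≡ 21; y = λ·(13 - 21) - 23 ≡ 7. → (21, 7)
double: tangent at (21, 7): λ = (3·21² + 18)/(2·7) ≡ 8/14. 14⁻¹ ≡ 20 (mod 31), so λ ≡ 8·20 ≡ 5.
  x = λ² - 21 - 21 = 25 - 42 ≡ 14; y = λ·(21 - 14) - 7 ≡ 28. → (14, 28)
add P: (14, 28) + (13, 23). λ = (23 - 28)/(13 - 14) ≡ 26/30 mod 31. 30⁻¹ ≡ 30 (mod 31), so λ ≡ 5.
  x = λ² - 14 - 13 = 25 - 27 ≡ 29; y = λ·(14 - 29) - 28 ≡ 21. → (29, 21)

(29, 21)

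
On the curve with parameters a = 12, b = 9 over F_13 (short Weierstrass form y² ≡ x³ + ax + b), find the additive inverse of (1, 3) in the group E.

-(1, 3) = (1, -3 mod 13) = (1, 10).

(1, 10)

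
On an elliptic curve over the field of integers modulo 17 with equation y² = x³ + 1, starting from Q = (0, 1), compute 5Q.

(0, 16)

Double-and-add on 5 = (101)₂. Start with Q = (0, 1) for the leading 1-bit.
double: tangent at (0, 1): λ = (3·0² + 0)/(2·1) ≡ 0/2. 2⁻¹ ≡ 9 (mod 17), so λ ≡ 0·9 ≡ 0.
  x = λ² - 0 - 0 = 0 - 0 ≡ 0; y = λ·(0 - 0) - 1 ≡ 16. → (0, 16)
double: tangent at (0, 16): λ = (3·0² + 0)/(2·16) ≡ 0/15. 15⁻¹ ≡ 8 (mod 17) since 15·8 = 120 ≡ 1, so λ ≡ 0·8 ≡ 0.
  x = λ² - 0 - 0 = 0 - 0 ≡ 0; y = λ·(0 - 0) - 16 ≡ 1. → (0, 1)
add Q: tangent at (0, 1): λ = (3·0² + 0)/(2·1) ≡ 0/2. 2⁻¹ ≡ 9 (mod 17), so λ ≡ 0·9 ≡ 0.
  x = λ² - 0 - 0 = 0 - 0 ≡ 0; y = λ·(0 - 0) - 1 ≡ 16. → (0, 16)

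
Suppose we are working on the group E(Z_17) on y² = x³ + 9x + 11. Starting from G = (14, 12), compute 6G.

Double-and-add on 6 = (110)₂. Start with G = (14, 12) for the leading 1-bit.
double: tangent at (14, 12): λ = (3·14² + 9)/(2·12) ≡ 2/7. 7⁻¹ ≡ 5 (mod 17) since 7·5 = 35 ≡ 1, so λ ≡ 2·5 ≡ 10.
  x = λ² - 14 - 14 = 100 - 28 ≡ 4; y = λ·(14 - 4) - 12 ≡ 3. → (4, 3)
add G: (4, 3) + (14, 12). λ = (12 - 3)/(14 - 4) ≡ 9/10 mod 17. 10⁻¹ ≡ 12 (mod 17), so λ ≡ 6.
  x = λ² - 4 - 14 = 36 - 18 ≡ 1; y = λ·(4 - 1) - 3 ≡ 15. → (1, 15)
double: tangent at (1, 15): λ = (3·1² + 9)/(2·15) ≡ 12/13. 13⁻¹ ≡ 4 (mod 17), so λ ≡ 12·4 ≡ 14.
  x = λ² - 1 - 1 = 196 - 2 ≡ 7; y = λ·(1 - 7) - 15 ≡ 3. → (7, 3)

(7, 3)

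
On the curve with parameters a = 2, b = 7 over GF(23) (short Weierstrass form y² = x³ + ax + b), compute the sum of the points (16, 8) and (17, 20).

(16, 8) + (17, 20). λ = (20 - 8)/(17 - 16) ≡ 12/1 mod 23. 1⁻¹ ≡ 1 (mod 23) since 1·1 = 1 ≡ 1, so λ ≡ 12.
  x = λ² - 16 - 17 = 144 - 33 ≡ 19; y = λ·(16 - 19) - 8 ≡ 2. → (19, 2)

(19, 2)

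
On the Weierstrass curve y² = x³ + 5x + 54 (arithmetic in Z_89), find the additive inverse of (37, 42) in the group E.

(37, 47)

-(37, 42) = (37, -42 mod 89) = (37, 47).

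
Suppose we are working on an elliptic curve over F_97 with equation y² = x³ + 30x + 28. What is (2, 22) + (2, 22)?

(40, 74)

tangent at (2, 22): λ = (3·2² + 30)/(2·22) ≡ 42/44. 44⁻¹ ≡ 86 (mod 97), so λ ≡ 42·86 ≡ 23.
  x = λ² - 2 - 2 = 529 - 4 ≡ 40; y = λ·(2 - 40) - 22 ≡ 74. → (40, 74)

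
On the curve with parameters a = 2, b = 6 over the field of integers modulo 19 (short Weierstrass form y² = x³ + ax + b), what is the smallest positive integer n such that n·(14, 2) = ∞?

8

2P: tangent at (14, 2): λ = (3·14² + 2)/(2·2) ≡ 1/4. 4⁻¹ ≡ 5 (mod 19), so λ ≡ 1·5 ≡ 5.
  x = λ² - 14 - 14 = 25 - 28 ≡ 16; y = λ·(14 - 16) - 2 ≡ 7. → (16, 7)
3P: (16, 7) + (14, 2). λ = (2 - 7)/(14 - 16) ≡ 14/17 mod 19. 17⁻¹ ≡ 9 (mod 19) since 17·9 = 153 ≡ 1, so λ ≡ 12.
  x = λ² - 16 - 14 = 144 - 30 ≡ 0; y = λ·(16 - 0) - 7 ≡ 14. → (0, 14)
4P: (0, 14) + (14, 2). λ = (2 - 14)/(14 - 0) ≡ 7/14 mod 19. 14⁻¹ ≡ 15 (mod 19), so λ ≡ 10.
  x = λ² - 0 - 14 = 100 - 14 ≡ 10; y = λ·(0 - 10) - 14 ≡ 0. → (10, 0)
5P: (10, 0) + (14, 2). λ = (2 - 0)/(14 - 10) ≡ 2/4 mod 19. 4⁻¹ ≡ 5 (mod 19) since 4·5 = 20 ≡ 1, so λ ≡ 10.
  x = λ² - 10 - 14 = 100 - 24 ≡ 0; y = λ·(10 - 0) - 0 ≡ 5. → (0, 5)
6P: (0, 5) + (14, 2). λ = (2 - 5)/(14 - 0) ≡ 16/14 mod 19. 14⁻¹ ≡ 15 (mod 19), so λ ≡ 12.
  x = λ² - 0 - 14 = 144 - 14 ≡ 16; y = λ·(0 - 16) - 5 ≡ 12. → (16, 12)
7P: (16, 12) + (14, 2). λ = (2 - 12)/(14 - 16) ≡ 9/17 mod 19. 17⁻¹ ≡ 9 (mod 19), so λ ≡ 5.
  x = λ² - 16 - 14 = 25 - 30 ≡ 14; y = λ·(16 - 14) - 12 ≡ 17. → (14, 17)
8P: (14, 17) + (14, 2): same x and y₁ ≡ -y₂, so the sum is ∞.
8P = ∞, so the order is 8.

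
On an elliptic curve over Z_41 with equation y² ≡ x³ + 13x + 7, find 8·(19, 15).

O

Write Q = (19, 15).
Double-and-add on 8 = (1000)₂. Start with Q = (19, 15) for the leading 1-bit.
double: tangent at (19, 15): λ = (3·19² + 13)/(2·15) ≡ 30/30. 30⁻¹ ≡ 26 (mod 41), so λ ≡ 30·26 ≡ 1.
  x = λ² - 19 - 19 = 1 - 38 ≡ 4; y = λ·(19 - 4) - 15 ≡ 0. → (4, 0)
double: (4, 0) + (4, 0): same x and y₁ ≡ -y₂, so the sum is ∞.
double: ∞ + ∞ = ∞ (identity).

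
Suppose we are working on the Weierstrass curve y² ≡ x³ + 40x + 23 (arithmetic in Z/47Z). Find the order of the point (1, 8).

3

2P: tangent at (1, 8): λ = (3·1² + 40)/(2·8) ≡ 43/16. 16⁻¹ ≡ 3 (mod 47) since 16·3 = 48 ≡ 1, so λ ≡ 43·3 ≡ 35.
  x = λ² - 1 - 1 = 1225 - 2 ≡ 1; y = λ·(1 - 1) - 8 ≡ 39. → (1, 39)
3P: (1, 39) + (1, 8): same x and y₁ ≡ -y₂, so the sum is ∞.
3P = ∞, so the order is 3.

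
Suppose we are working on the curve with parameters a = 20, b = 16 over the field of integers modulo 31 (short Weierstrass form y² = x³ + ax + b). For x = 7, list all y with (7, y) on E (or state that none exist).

x³ + 20x + 16 = 499 ≡ 3 (mod 31).
3 is a non-residue mod 31; no y exists.

none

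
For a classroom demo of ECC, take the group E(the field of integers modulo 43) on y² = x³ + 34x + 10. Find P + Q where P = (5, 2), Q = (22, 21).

(11, 9)

(5, 2) + (22, 21). λ = (21 - 2)/(22 - 5) ≡ 19/17 mod 43. 17⁻¹ ≡ 38 (mod 43), so λ ≡ 34.
  x = λ² - 5 - 22 = 1156 - 27 ≡ 11; y = λ·(5 - 11) - 2 ≡ 9. → (11, 9)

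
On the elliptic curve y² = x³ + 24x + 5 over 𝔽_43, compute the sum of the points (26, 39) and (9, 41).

(26, 39) + (9, 41). λ = (41 - 39)/(9 - 26) ≡ 2/26 mod 43. 26⁻¹ ≡ 5 (mod 43) since 26·5 = 130 ≡ 1, so λ ≡ 10.
  x = λ² - 26 - 9 = 100 - 35 ≡ 22; y = λ·(26 - 22) - 39 ≡ 1. → (22, 1)

(22, 1)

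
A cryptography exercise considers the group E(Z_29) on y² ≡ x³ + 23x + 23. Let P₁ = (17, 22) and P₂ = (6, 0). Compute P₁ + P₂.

(17, 22) + (6, 0). λ = (0 - 22)/(6 - 17) ≡ 7/18 mod 29. 18⁻¹ ≡ 21 (mod 29), so λ ≡ 2.
  x = λ² - 17 - 6 = 4 - 23 ≡ 10; y = λ·(17 - 10) - 22 ≡ 21. → (10, 21)

(10, 21)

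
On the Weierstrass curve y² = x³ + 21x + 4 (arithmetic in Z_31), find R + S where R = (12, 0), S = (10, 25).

(18, 13)

(12, 0) + (10, 25). λ = (25 - 0)/(10 - 12) ≡ 25/29 mod 31. 29⁻¹ ≡ 15 (mod 31), so λ ≡ 3.
  x = λ² - 12 - 10 = 9 - 22 ≡ 18; y = λ·(12 - 18) - 0 ≡ 13. → (18, 13)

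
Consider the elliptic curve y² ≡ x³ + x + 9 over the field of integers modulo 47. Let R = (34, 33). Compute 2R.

(30, 22)

tangent at (34, 33): λ = (3·34² + 1)/(2·33) ≡ 38/19. 19⁻¹ ≡ 5 (mod 47) since 19·5 = 95 ≡ 1, so λ ≡ 38·5 ≡ 2.
  x = λ² - 34 - 34 = 4 - 68 ≡ 30; y = λ·(34 - 30) - 33 ≡ 22. → (30, 22)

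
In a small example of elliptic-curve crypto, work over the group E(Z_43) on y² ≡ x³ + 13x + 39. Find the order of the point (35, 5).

8

2P: tangent at (35, 5): λ = (3·35² + 13)/(2·5) ≡ 33/10. 10⁻¹ ≡ 13 (mod 43), so λ ≡ 33·13 ≡ 42.
  x = λ² - 35 - 35 = 1764 - 70 ≡ 17; y = λ·(35 - 17) - 5 ≡ 20. → (17, 20)
3P: (17, 20) + (35, 5). λ = (5 - 20)/(35 - 17) ≡ 28/18 mod 43. 18⁻¹ ≡ 12 (mod 43), so λ ≡ 35.
  x = λ² - 17 - 35 = 1225 - 52 ≡ 12; y = λ·(17 - 12) - 20 ≡ 26. → (12, 26)
4P: (12, 26) + (35, 5). λ = (5 - 26)/(35 - 12) ≡ 22/23 mod 43. 23⁻¹ ≡ 15 (mod 43) since 23·15 = 345 ≡ 1, so λ ≡ 29.
  x = λ² - 12 - 35 = 841 - 47 ≡ 20; y = λ·(12 - 20) - 26 ≡ 0. → (20, 0)
5P: (20, 0) + (35, 5). λ = (5 - 0)/(35 - 20) ≡ 5/15 mod 43. 15⁻¹ ≡ 23 (mod 43), so λ ≡ 29.
  x = λ² - 20 - 35 = 841 - 55 ≡ 12; y = λ·(20 - 12) - 0 ≡ 17. → (12, 17)
6P: (12, 17) + (35, 5). λ = (5 - 17)/(35 - 12) ≡ 31/23 mod 43. 23⁻¹ ≡ 15 (mod 43), so λ ≡ 35.
  x = λ² - 12 - 35 = 1225 - 47 ≡ 17; y = λ·(12 - 17) - 17 ≡ 23. → (17, 23)
7P: (17, 23) + (35, 5). λ = (5 - 23)/(35 - 17) ≡ 25/18 mod 43. 18⁻¹ ≡ 12 (mod 43) since 18·12 = 216 ≡ 1, so λ ≡ 42.
  x = λ² - 17 - 35 = 1764 - 52 ≡ 35; y = λ·(17 - 35) - 23 ≡ 38. → (35, 38)
8P: (35, 38) + (35, 5): same x and y₁ ≡ -y₂, so the sum is O.
8P = O, so the order is 8.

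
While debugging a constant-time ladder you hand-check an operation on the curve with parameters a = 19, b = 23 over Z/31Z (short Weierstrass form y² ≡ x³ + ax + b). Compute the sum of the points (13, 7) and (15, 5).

(4, 15)

(13, 7) + (15, 5). λ = (5 - 7)/(15 - 13) ≡ 29/2 mod 31. 2⁻¹ ≡ 16 (mod 31) since 2·16 = 32 ≡ 1, so λ ≡ 30.
  x = λ² - 13 - 15 = 900 - 28 ≡ 4; y = λ·(13 - 4) - 7 ≡ 15. → (4, 15)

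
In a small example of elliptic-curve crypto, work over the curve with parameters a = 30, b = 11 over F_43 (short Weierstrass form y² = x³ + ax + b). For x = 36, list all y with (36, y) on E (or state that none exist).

19, 24

x³ + 30x + 11 = 47747 ≡ 17 (mod 43).
Square roots of 17 mod 43: 19 and 24 (since 19² = 361 ≡ 17).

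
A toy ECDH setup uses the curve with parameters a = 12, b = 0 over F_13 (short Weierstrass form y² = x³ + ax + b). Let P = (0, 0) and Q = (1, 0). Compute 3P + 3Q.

First 3P:
Repeated addition: build up to 3P.
2P: (0, 0) + (0, 0): same x and y₁ ≡ -y₂, so the sum is O.
3P: O + (0, 0) = (0, 0) (identity).
3P = (0, 0).
Next 3Q:
Repeated addition: build up to 3Q.
2Q: (1, 0) + (1, 0): same x and y₁ ≡ -y₂, so the sum is O.
3Q: O + (1, 0) = (1, 0) (identity).
3Q = (1, 0).
Finally 3P + 3Q:
(0, 0) + (1, 0). λ = (0 - 0)/(1 - 0) ≡ 0/1 mod 13. 1⁻¹ ≡ 1 (mod 13) since 1·1 = 1 ≡ 1, so λ ≡ 0.
  x = λ² - 0 - 1 = 0 - 1 ≡ 12; y = λ·(0 - 12) - 0 ≡ 0. → (12, 0)

(12, 0)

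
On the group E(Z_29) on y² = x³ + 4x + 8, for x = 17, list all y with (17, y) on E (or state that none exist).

x³ + 4x + 8 = 4989 ≡ 1 (mod 29).
Square roots of 1 mod 29: 1 and 28 (since 1² = 1 ≡ 1).

1, 28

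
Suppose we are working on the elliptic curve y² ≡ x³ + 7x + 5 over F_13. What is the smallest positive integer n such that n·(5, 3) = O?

2P: tangent at (5, 3): λ = (3·5² + 7)/(2·3) ≡ 4/6. 6⁻¹ ≡ 11 (mod 13), so λ ≡ 4·11 ≡ 5.
  x = λ² - 5 - 5 = 25 - 10 ≡ 2; y = λ·(5 - 2) - 3 ≡ 12. → (2, 12)
3P: (2, 12) + (5, 3). λ = (3 - 12)/(5 - 2) ≡ 4/3 mod 13. 3⁻¹ ≡ 9 (mod 13), so λ ≡ 10.
  x = λ² - 2 - 5 = 100 - 7 ≡ 2; y = λ·(2 - 2) - 12 ≡ 1. → (2, 1)
4P: (2, 1) + (5, 3). λ = (3 - 1)/(5 - 2) ≡ 2/3 mod 13. 3⁻¹ ≡ 9 (mod 13) since 3·9 = 27 ≡ 1, so λ ≡ 5.
  x = λ² - 2 - 5 = 25 - 7 ≡ 5; y = λ·(2 - 5) - 1 ≡ 10. → (5, 10)
5P: (5, 10) + (5, 3): same x and y₁ ≡ -y₂, so the sum is O.
5P = O, so the order is 5.

5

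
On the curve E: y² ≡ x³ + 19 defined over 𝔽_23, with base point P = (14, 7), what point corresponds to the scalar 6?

Repeated addition: build up to 6P.
2P: tangent at (14, 7): λ = (3·14² + 0)/(2·7) ≡ 13/14. 14⁻¹ ≡ 5 (mod 23), so λ ≡ 13·5 ≡ 19.
  x = λ² - 14 - 14 = 361 - 28 ≡ 11; y = λ·(14 - 11) - 7 ≡ 4. → (11, 4)
3P: (11, 4) + (14, 7). λ = (7 - 4)/(14 - 11) ≡ 3/3 mod 23. 3⁻¹ ≡ 8 (mod 23), so λ ≡ 1.
  x = λ² - 11 - 14 = 1 - 25 ≡ 22; y = λ·(11 - 22) - 4 ≡ 8. → (22, 8)
4P: (22, 8) + (14, 7). λ = (7 - 8)/(14 - 22) ≡ 22/15 mod 23. 15⁻¹ ≡ 20 (mod 23) since 15·20 = 300 ≡ 1, so λ ≡ 3.
  x = λ² - 22 - 14 = 9 - 36 ≡ 19; y = λ·(22 - 19) - 8 ≡ 1. → (19, 1)
5P: (19, 1) + (14, 7). λ = (7 - 1)/(14 - 19) ≡ 6/18 mod 23. 18⁻¹ ≡ 9 (mod 23) since 18·9 = 162 ≡ 1, so λ ≡ 8.
  x = λ² - 19 - 14 = 64 - 33 ≡ 8; y = λ·(19 - 8) - 1 ≡ 18. → (8, 18)
6P: (8, 18) + (14, 7). λ = (7 - 18)/(14 - 8) ≡ 12/6 mod 23. 6⁻¹ ≡ 4 (mod 23), so λ ≡ 2.
  x = λ² - 8 - 14 = 4 - 22 ≡ 5; y = λ·(8 - 5) - 18 ≡ 11. → (5, 11)

(5, 11)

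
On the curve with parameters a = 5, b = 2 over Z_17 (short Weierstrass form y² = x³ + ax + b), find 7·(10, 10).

(4, 16)

Write G = (10, 10).
Repeated addition: build up to 7G.
2G: tangent at (10, 10): λ = (3·10² + 5)/(2·10) ≡ 16/3. 3⁻¹ ≡ 6 (mod 17) since 3·6 = 18 ≡ 1, so λ ≡ 16·6 ≡ 11.
  x = λ² - 10 - 10 = 121 - 20 ≡ 16; y = λ·(10 - 16) - 10 ≡ 9. → (16, 9)
3G: (16, 9) + (10, 10). λ = (10 - 9)/(10 - 16) ≡ 1/11 mod 17. 11⁻¹ ≡ 14 (mod 17), so λ ≡ 14.
  x = λ² - 16 - 10 = 196 - 26 ≡ 0; y = λ·(16 - 0) - 9 ≡ 11. → (0, 11)
4G: (0, 11) + (10, 10). λ = (10 - 11)/(10 - 0) ≡ 16/10 mod 17. 10⁻¹ ≡ 12 (mod 17) since 10·12 = 120 ≡ 1, so λ ≡ 5.
  x = λ² - 0 - 10 = 25 - 10 ≡ 15; y = λ·(0 - 15) - 11 ≡ 16. → (15, 16)
5G: (15, 16) + (10, 10). λ = (10 - 16)/(10 - 15) ≡ 11/12 mod 17. 12⁻¹ ≡ 10 (mod 17) since 12·10 = 120 ≡ 1, so λ ≡ 8.
  x = λ² - 15 - 10 = 64 - 25 ≡ 5; y = λ·(15 - 5) - 16 ≡ 13. → (5, 13)
6G: (5, 13) + (10, 10). λ = (10 - 13)/(10 - 5) ≡ 14/5 mod 17. 5⁻¹ ≡ 7 (mod 17), so λ ≡ 13.
  x = λ² - 5 - 10 = 169 - 15 ≡ 1; y = λ·(5 - 1) - 13 ≡ 5. → (1, 5)
7G: (1, 5) + (10, 10). λ = (10 - 5)/(10 - 1) ≡ 5/9 mod 17. 9⁻¹ ≡ 2 (mod 17), so λ ≡ 10.
  x = λ² - 1 - 10 = 100 - 11 ≡ 4; y = λ·(1 - 4) - 5 ≡ 16. → (4, 16)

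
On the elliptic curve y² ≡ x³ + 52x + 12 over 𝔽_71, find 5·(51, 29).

Write Q = (51, 29).
Repeated addition: build up to 5Q.
2Q: tangent at (51, 29): λ = (3·51² + 52)/(2·29) ≡ 45/58. 58⁻¹ ≡ 60 (mod 71), so λ ≡ 45·60 ≡ 2.
  x = λ² - 51 - 51 = 4 - 102 ≡ 44; y = λ·(51 - 44) - 29 ≡ 56. → (44, 56)
3Q: (44, 56) + (51, 29). λ = (29 - 56)/(51 - 44) ≡ 44/7 mod 71. 7⁻¹ ≡ 61 (mod 71) since 7·61 = 427 ≡ 1, so λ ≡ 57.
  x = λ² - 44 - 51 = 3249 - 95 ≡ 30; y = λ·(44 - 30) - 56 ≡ 32. → (30, 32)
4Q: (30, 32) + (51, 29). λ = (29 - 32)/(51 - 30) ≡ 68/21 mod 71. 21⁻¹ ≡ 44 (mod 71) since 21·44 = 924 ≡ 1, so λ ≡ 10.
  x = λ² - 30 - 51 = 100 - 81 ≡ 19; y = λ·(30 - 19) - 32 ≡ 7. → (19, 7)
5Q: (19, 7) + (51, 29). λ = (29 - 7)/(51 - 19) ≡ 22/32 mod 71. 32⁻¹ ≡ 20 (mod 71), so λ ≡ 14.
  x = λ² - 19 - 51 = 196 - 70 ≡ 55; y = λ·(19 - 55) - 7 ≡ 57. → (55, 57)

(55, 57)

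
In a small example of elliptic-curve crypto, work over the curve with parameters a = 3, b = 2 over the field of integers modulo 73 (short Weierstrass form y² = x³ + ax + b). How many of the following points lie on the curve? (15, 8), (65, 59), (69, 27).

3

(15, 8): 8² ≡ 64, rhs ≡ 64 → on.
(65, 59): 59² ≡ 50, rhs ≡ 50 → on.
(69, 27): 27² ≡ 72, rhs ≡ 72 → on.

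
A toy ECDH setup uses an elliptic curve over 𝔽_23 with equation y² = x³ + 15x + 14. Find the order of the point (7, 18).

2P: tangent at (7, 18): λ = (3·7² + 15)/(2·18) ≡ 1/13. 13⁻¹ ≡ 16 (mod 23), so λ ≡ 1·16 ≡ 16.
  x = λ² - 7 - 7 = 256 - 14 ≡ 12; y = λ·(7 - 12) - 18 ≡ 17. → (12, 17)
3P: (12, 17) + (7, 18). λ = (18 - 17)/(7 - 12) ≡ 1/18 mod 23. 18⁻¹ ≡ 9 (mod 23), so λ ≡ 9.
  x = λ² - 12 - 7 = 81 - 19 ≡ 16; y = λ·(12 - 16) - 17 ≡ 16. → (16, 16)
4P: (16, 16) + (7, 18). λ = (18 - 16)/(7 - 16) ≡ 2/14 mod 23. 14⁻¹ ≡ 5 (mod 23) since 14·5 = 70 ≡ 1, so λ ≡ 10.
  x = λ² - 16 - 7 = 100 - 23 ≡ 8; y = λ·(16 - 8) - 16 ≡ 18. → (8, 18)
5P: (8, 18) + (7, 18). λ = (18 - 18)/(7 - 8) ≡ 0/22 mod 23. 22⁻¹ ≡ 22 (mod 23), so λ ≡ 0.
  x = λ² - 8 - 7 = 0 - 15 ≡ 8; y = λ·(8 - 8) - 18 ≡ 5. → (8, 5)
6P: (8, 5) + (7, 18). λ = (18 - 5)/(7 - 8) ≡ 13/22 mod 23. 22⁻¹ ≡ 22 (mod 23) since 22·22 = 484 ≡ 1, so λ ≡ 10.
  x = λ² - 8 - 7 = 100 - 15 ≡ 16; y = λ·(8 - 16) - 5 ≡ 7. → (16, 7)
7P: (16, 7) + (7, 18). λ = (18 - 7)/(7 - 16) ≡ 11/14 mod 23. 14⁻¹ ≡ 5 (mod 23), so λ ≡ 9.
  x = λ² - 16 - 7 = 81 - 23 ≡ 12; y = λ·(16 - 12) - 7 ≡ 6. → (12, 6)
8P: (12, 6) + (7, 18). λ = (18 - 6)/(7 - 12) ≡ 12/18 mod 23. 18⁻¹ ≡ 9 (mod 23), so λ ≡ 16.
  x = λ² - 12 - 7 = 256 - 19 ≡ 7; y = λ·(12 - 7) - 6 ≡ 5. → (7, 5)
9P: (7, 5) + (7, 18): same x and y₁ ≡ -y₂, so the sum is O.
9P = O, so the order is 9.

9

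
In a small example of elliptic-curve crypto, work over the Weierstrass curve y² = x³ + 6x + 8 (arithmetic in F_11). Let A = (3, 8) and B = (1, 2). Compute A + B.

(5, 8)

(3, 8) + (1, 2). λ = (2 - 8)/(1 - 3) ≡ 5/9 mod 11. 9⁻¹ ≡ 5 (mod 11), so λ ≡ 3.
  x = λ² - 3 - 1 = 9 - 4 ≡ 5; y = λ·(3 - 5) - 8 ≡ 8. → (5, 8)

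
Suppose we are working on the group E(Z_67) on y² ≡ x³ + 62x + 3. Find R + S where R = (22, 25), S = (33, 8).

(31, 62)

(22, 25) + (33, 8). λ = (8 - 25)/(33 - 22) ≡ 50/11 mod 67. 11⁻¹ ≡ 61 (mod 67), so λ ≡ 35.
  x = λ² - 22 - 33 = 1225 - 55 ≡ 31; y = λ·(22 - 31) - 25 ≡ 62. → (31, 62)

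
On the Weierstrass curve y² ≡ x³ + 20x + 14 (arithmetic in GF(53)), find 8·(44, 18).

(49, 33)

Write P = (44, 18).
Double-and-add on 8 = (1000)₂. Start with P = (44, 18) for the leading 1-bit.
double: tangent at (44, 18): λ = (3·44² + 20)/(2·18) ≡ 51/36. 36⁻¹ ≡ 28 (mod 53), so λ ≡ 51·28 ≡ 50.
  x = λ² - 44 - 44 = 2500 - 88 ≡ 27; y = λ·(44 - 27) - 18 ≡ 37. → (27, 37)
double: tangent at (27, 37): λ = (3·27² + 20)/(2·37) ≡ 34/21. 21⁻¹ ≡ 48 (mod 53), so λ ≡ 34·48 ≡ 42.
  x = λ² - 27 - 27 = 1764 - 54 ≡ 14; y = λ·(27 - 14) - 37 ≡ 32. → (14, 32)
double: tangent at (14, 32): λ = (3·14² + 20)/(2·32) ≡ 25/11. 11⁻¹ ≡ 29 (mod 53), so λ ≡ 25·29 ≡ 36.
  x = λ² - 14 - 14 = 1296 - 28 ≡ 49; y = λ·(14 - 49) - 32 ≡ 33. → (49, 33)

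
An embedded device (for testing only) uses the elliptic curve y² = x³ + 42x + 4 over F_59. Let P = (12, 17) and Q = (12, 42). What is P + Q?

The two points share x = 12 and their y-coordinates satisfy 17 + 42 ≡ 0 (mod 59), so they are inverses. Their sum is O.

O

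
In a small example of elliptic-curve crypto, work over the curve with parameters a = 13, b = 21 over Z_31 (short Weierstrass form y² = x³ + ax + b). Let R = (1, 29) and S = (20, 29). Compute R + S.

(10, 2)

(1, 29) + (20, 29). λ = (29 - 29)/(20 - 1) ≡ 0/19 mod 31. 19⁻¹ ≡ 18 (mod 31), so λ ≡ 0.
  x = λ² - 1 - 20 = 0 - 21 ≡ 10; y = λ·(1 - 10) - 29 ≡ 2. → (10, 2)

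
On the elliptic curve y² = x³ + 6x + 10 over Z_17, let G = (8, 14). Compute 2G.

(2, 9)

tangent at (8, 14): λ = (3·8² + 6)/(2·14) ≡ 11/11. 11⁻¹ ≡ 14 (mod 17), so λ ≡ 11·14 ≡ 1.
  x = λ² - 8 - 8 = 1 - 16 ≡ 2; y = λ·(8 - 2) - 14 ≡ 9. → (2, 9)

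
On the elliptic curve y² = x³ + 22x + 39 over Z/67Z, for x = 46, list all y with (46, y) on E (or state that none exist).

x³ + 22x + 39 = 98387 ≡ 31 (mod 67).
31 is a non-residue mod 67; no y exists.

none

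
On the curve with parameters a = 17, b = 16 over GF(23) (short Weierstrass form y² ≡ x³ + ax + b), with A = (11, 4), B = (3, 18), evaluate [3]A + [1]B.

(7, 8)

First 3A:
Repeated addition: build up to 3A.
2A: tangent at (11, 4): λ = (3·11² + 17)/(2·4) ≡ 12/8. 8⁻¹ ≡ 3 (mod 23), so λ ≡ 12·3 ≡ 13.
  x = λ² - 11 - 11 = 169 - 22 ≡ 9; y = λ·(11 - 9) - 4 ≡ 22. → (9, 22)
3A: (9, 22) + (11, 4). λ = (4 - 22)/(11 - 9) ≡ 5/2 mod 23. 2⁻¹ ≡ 12 (mod 23), so λ ≡ 14.
  x = λ² - 9 - 11 = 196 - 20 ≡ 15; y = λ·(9 - 15) - 22 ≡ 9. → (15, 9)
3A = (15, 9).
Finally 3A + B:
(15, 9) + (3, 18). λ = (18 - 9)/(3 - 15) ≡ 9/11 mod 23. 11⁻¹ ≡ 21 (mod 23), so λ ≡ 5.
  x = λ² - 15 - 3 = 25 - 18 ≡ 7; y = λ·(15 - 7) - 9 ≡ 8. → (7, 8)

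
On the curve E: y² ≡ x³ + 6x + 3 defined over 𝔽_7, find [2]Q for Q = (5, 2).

tangent at (5, 2): λ = (3·5² + 6)/(2·2) ≡ 4/4. 4⁻¹ ≡ 2 (mod 7), so λ ≡ 4·2 ≡ 1.
  x = λ² - 5 - 5 = 1 - 10 ≡ 5; y = λ·(5 - 5) - 2 ≡ 5. → (5, 5)

(5, 5)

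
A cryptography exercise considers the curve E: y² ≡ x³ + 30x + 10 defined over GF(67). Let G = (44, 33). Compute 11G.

Repeated addition: build up to 11G.
2G: tangent at (44, 33): λ = (3·44² + 30)/(2·33) ≡ 9/66. 66⁻¹ ≡ 66 (mod 67), so λ ≡ 9·66 ≡ 58.
  x = λ² - 44 - 44 = 3364 - 88 ≡ 60; y = λ·(44 - 60) - 33 ≡ 44. → (60, 44)
3G: (60, 44) + (44, 33). λ = (33 - 44)/(44 - 60) ≡ 56/51 mod 67. 51⁻¹ ≡ 46 (mod 67), so λ ≡ 30.
  x = λ² - 60 - 44 = 900 - 104 ≡ 59; y = λ·(60 - 59) - 44 ≡ 53. → (59, 53)
4G: (59, 53) + (44, 33). λ = (33 - 53)/(44 - 59) ≡ 47/52 mod 67. 52⁻¹ ≡ 58 (mod 67), so λ ≡ 46.
  x = λ² - 59 - 44 = 2116 - 103 ≡ 3; y = λ·(59 - 3) - 53 ≡ 44. → (3, 44)
5G: (3, 44) + (44, 33). λ = (33 - 44)/(44 - 3) ≡ 56/41 mod 67. 41⁻¹ ≡ 18 (mod 67) since 41·18 = 738 ≡ 1, so λ ≡ 3.
  x = λ² - 3 - 44 = 9 - 47 ≡ 29; y = λ·(3 - 29) - 44 ≡ 12. → (29, 12)
6G: (29, 12) + (44, 33). λ = (33 - 12)/(44 - 29) ≡ 21/15 mod 67. 15⁻¹ ≡ 9 (mod 67) since 15·9 = 135 ≡ 1, so λ ≡ 55.
  x = λ² - 29 - 44 = 3025 - 73 ≡ 4; y = λ·(29 - 4) - 12 ≡ 23. → (4, 23)
7G: (4, 23) + (44, 33). λ = (33 - 23)/(44 - 4) ≡ 10/40 mod 67. 40⁻¹ ≡ 62 (mod 67), so λ ≡ 17.
  x = λ² - 4 - 44 = 289 - 48 ≡ 40; y = λ·(4 - 40) - 23 ≡ 35. → (40, 35)
8G: (40, 35) + (44, 33). λ = (33 - 35)/(44 - 40) ≡ 65/4 mod 67. 4⁻¹ ≡ 17 (mod 67) since 4·17 = 68 ≡ 1, so λ ≡ 33.
  x = λ² - 40 - 44 = 1089 - 84 ≡ 0; y = λ·(40 - 0) - 35 ≡ 12. → (0, 12)
9G: (0, 12) + (44, 33). λ = (33 - 12)/(44 - 0) ≡ 21/44 mod 67. 44⁻¹ ≡ 32 (mod 67) since 44·32 = 1408 ≡ 1, so λ ≡ 2.
  x = λ² - 0 - 44 = 4 - 44 ≡ 27; y = λ·(0 - 27) - 12 ≡ 1. → (27, 1)
10G: (27, 1) + (44, 33). λ = (33 - 1)/(44 - 27) ≡ 32/17 mod 67. 17⁻¹ ≡ 4 (mod 67), so λ ≡ 61.
  x = λ² - 27 - 44 = 3721 - 71 ≡ 32; y = λ·(27 - 32) - 1 ≡ 29. → (32, 29)
11G: (32, 29) + (44, 33). λ = (33 - 29)/(44 - 32) ≡ 4/12 mod 67. 12⁻¹ ≡ 28 (mod 67), so λ ≡ 45.
  x = λ² - 32 - 44 = 2025 - 76 ≡ 6; y = λ·(32 - 6) - 29 ≡ 2. → (6, 2)

(6, 2)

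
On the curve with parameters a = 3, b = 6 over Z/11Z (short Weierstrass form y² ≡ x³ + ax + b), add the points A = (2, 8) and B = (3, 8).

(2, 8) + (3, 8). λ = (8 - 8)/(3 - 2) ≡ 0/1 mod 11. 1⁻¹ ≡ 1 (mod 11), so λ ≡ 0.
  x = λ² - 2 - 3 = 0 - 5 ≡ 6; y = λ·(2 - 6) - 8 ≡ 3. → (6, 3)

(6, 3)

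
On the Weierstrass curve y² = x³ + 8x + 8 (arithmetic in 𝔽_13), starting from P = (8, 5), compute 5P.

O

Repeated addition: build up to 5P.
2P: tangent at (8, 5): λ = (3·8² + 8)/(2·5) ≡ 5/10. 10⁻¹ ≡ 4 (mod 13), so λ ≡ 5·4 ≡ 7.
  x = λ² - 8 - 8 = 49 - 16 ≡ 7; y = λ·(8 - 7) - 5 ≡ 2. → (7, 2)
3P: (7, 2) + (8, 5). λ = (5 - 2)/(8 - 7) ≡ 3/1 mod 13. 1⁻¹ ≡ 1 (mod 13) since 1·1 = 1 ≡ 1, so λ ≡ 3.
  x = λ² - 7 - 8 = 9 - 15 ≡ 7; y = λ·(7 - 7) - 2 ≡ 11. → (7, 11)
4P: (7, 11) + (8, 5). λ = (5 - 11)/(8 - 7) ≡ 7/1 mod 13. 1⁻¹ ≡ 1 (mod 13) since 1·1 = 1 ≡ 1, so λ ≡ 7.
  x = λ² - 7 - 8 = 49 - 15 ≡ 8; y = λ·(7 - 8) - 11 ≡ 8. → (8, 8)
5P: (8, 8) + (8, 5): same x and y₁ ≡ -y₂, so the sum is the point at infinity.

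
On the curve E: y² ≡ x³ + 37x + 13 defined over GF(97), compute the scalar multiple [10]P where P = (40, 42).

(64, 54)

Double-and-add on 10 = (1010)₂. Start with P = (40, 42) for the leading 1-bit.
double: tangent at (40, 42): λ = (3·40² + 37)/(2·42) ≡ 84/84. 84⁻¹ ≡ 82 (mod 97), so λ ≡ 84·82 ≡ 1.
  x = λ² - 40 - 40 = 1 - 80 ≡ 18; y = λ·(40 - 18) - 42 ≡ 77. → (18, 77)
double: tangent at (18, 77): λ = (3·18² + 37)/(2·77) ≡ 39/57. 57⁻¹ ≡ 80 (mod 97), so λ ≡ 39·80 ≡ 16.
  x = λ² - 18 - 18 = 256 - 36 ≡ 26; y = λ·(18 - 26) - 77 ≡ 86. → (26, 86)
add P: (26, 86) + (40, 42). λ = (42 - 86)/(40 - 26) ≡ 53/14 mod 97. 14⁻¹ ≡ 7 (mod 97), so λ ≡ 80.
  x = λ² - 26 - 40 = 6400 - 66 ≡ 29; y = λ·(26 - 29) - 86 ≡ 62. → (29, 62)
double: tangent at (29, 62): λ = (3·29² + 37)/(2·62) ≡ 38/27. 27⁻¹ ≡ 18 (mod 97), so λ ≡ 38·18 ≡ 5.
  x = λ² - 29 - 29 = 25 - 58 ≡ 64; y = λ·(29 - 64) - 62 ≡ 54. → (64, 54)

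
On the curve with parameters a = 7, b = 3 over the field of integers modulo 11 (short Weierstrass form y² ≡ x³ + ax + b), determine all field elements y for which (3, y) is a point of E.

x³ + 7x + 3 = 51 ≡ 7 (mod 11).
7 is a non-residue mod 11; no y exists.

none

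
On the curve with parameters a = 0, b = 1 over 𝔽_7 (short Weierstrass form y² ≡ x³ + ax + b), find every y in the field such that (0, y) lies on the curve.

x³ + 0x + 1 = 1 ≡ 1 (mod 7).
Square roots of 1 mod 7: 1 and 6 (since 1² = 1 ≡ 1).

1, 6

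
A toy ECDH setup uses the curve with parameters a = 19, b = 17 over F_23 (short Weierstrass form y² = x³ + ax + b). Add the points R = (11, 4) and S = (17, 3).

(11, 19)

(11, 4) + (17, 3). λ = (3 - 4)/(17 - 11) ≡ 22/6 mod 23. 6⁻¹ ≡ 4 (mod 23) since 6·4 = 24 ≡ 1, so λ ≡ 19.
  x = λ² - 11 - 17 = 361 - 28 ≡ 11; y = λ·(11 - 11) - 4 ≡ 19. → (11, 19)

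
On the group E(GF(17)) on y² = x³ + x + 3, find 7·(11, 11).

(12, 3)

Write G = (11, 11).
Repeated addition: build up to 7G.
2G: tangent at (11, 11): λ = (3·11² + 1)/(2·11) ≡ 7/5. 5⁻¹ ≡ 7 (mod 17), so λ ≡ 7·7 ≡ 15.
  x = λ² - 11 - 11 = 225 - 22 ≡ 16; y = λ·(11 - 16) - 11 ≡ 16. → (16, 16)
3G: (16, 16) + (11, 11). λ = (11 - 16)/(11 - 16) ≡ 12/12 mod 17. 12⁻¹ ≡ 10 (mod 17) since 12·10 = 120 ≡ 1, so λ ≡ 1.
  x = λ² - 16 - 11 = 1 - 27 ≡ 8; y = λ·(16 - 8) - 16 ≡ 9. → (8, 9)
4G: (8, 9) + (11, 11). λ = (11 - 9)/(11 - 8) ≡ 2/3 mod 17. 3⁻¹ ≡ 6 (mod 17) since 3·6 = 18 ≡ 1, so λ ≡ 12.
  x = λ² - 8 - 11 = 144 - 19 ≡ 6; y = λ·(8 - 6) - 9 ≡ 15. → (6, 15)
5G: (6, 15) + (11, 11). λ = (11 - 15)/(11 - 6) ≡ 13/5 mod 17. 5⁻¹ ≡ 7 (mod 17), so λ ≡ 6.
  x = λ² - 6 - 11 = 36 - 17 ≡ 2; y = λ·(6 - 2) - 15 ≡ 9. → (2, 9)
6G: (2, 9) + (11, 11). λ = (11 - 9)/(11 - 2) ≡ 2/9 mod 17. 9⁻¹ ≡ 2 (mod 17), so λ ≡ 4.
  x = λ² - 2 - 11 = 16 - 13 ≡ 3; y = λ·(2 - 3) - 9 ≡ 4. → (3, 4)
7G: (3, 4) + (11, 11). λ = (11 - 4)/(11 - 3) ≡ 7/8 mod 17. 8⁻¹ ≡ 15 (mod 17), so λ ≡ 3.
  x = λ² - 3 - 11 = 9 - 14 ≡ 12; y = λ·(3 - 12) - 4 ≡ 3. → (12, 3)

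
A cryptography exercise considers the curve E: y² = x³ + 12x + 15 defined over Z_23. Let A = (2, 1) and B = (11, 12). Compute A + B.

(22, 18)

(2, 1) + (11, 12). λ = (12 - 1)/(11 - 2) ≡ 11/9 mod 23. 9⁻¹ ≡ 18 (mod 23) since 9·18 = 162 ≡ 1, so λ ≡ 14.
  x = λ² - 2 - 11 = 196 - 13 ≡ 22; y = λ·(2 - 22) - 1 ≡ 18. → (22, 18)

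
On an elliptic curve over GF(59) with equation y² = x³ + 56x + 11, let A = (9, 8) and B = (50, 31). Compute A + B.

(4, 2)

(9, 8) + (50, 31). λ = (31 - 8)/(50 - 9) ≡ 23/41 mod 59. 41⁻¹ ≡ 36 (mod 59), so λ ≡ 2.
  x = λ² - 9 - 50 = 4 - 59 ≡ 4; y = λ·(9 - 4) - 8 ≡ 2. → (4, 2)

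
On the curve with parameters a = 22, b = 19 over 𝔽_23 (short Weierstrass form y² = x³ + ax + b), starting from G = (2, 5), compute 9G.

(5, 22)

Double-and-add on 9 = (1001)₂. Start with G = (2, 5) for the leading 1-bit.
double: tangent at (2, 5): λ = (3·2² + 22)/(2·5) ≡ 11/10. 10⁻¹ ≡ 7 (mod 23), so λ ≡ 11·7 ≡ 8.
  x = λ² - 2 - 2 = 64 - 4 ≡ 14; y = λ·(2 - 14) - 5 ≡ 14. → (14, 14)
double: tangent at (14, 14): λ = (3·14² + 22)/(2·14) ≡ 12/5. 5⁻¹ ≡ 14 (mod 23), so λ ≡ 12·14 ≡ 7.
  x = λ² - 14 - 14 = 49 - 28 ≡ 21; y = λ·(14 - 21) - 14 ≡ 6. → (21, 6)
double: tangent at (21, 6): λ = (3·21² + 22)/(2·6) ≡ 11/12. 12⁻¹ ≡ 2 (mod 23), so λ ≡ 11·2 ≡ 22.
  x = λ² - 21 - 21 = 484 - 42 ≡ 5; y = λ·(21 - 5) - 6 ≡ 1. → (5, 1)
add G: (5, 1) + (2, 5). λ = (5 - 1)/(2 - 5) ≡ 4/20 mod 23. 20⁻¹ ≡ 15 (mod 23), so λ ≡ 14.
  x = λ² - 5 - 2 = 196 - 7 ≡ 5; y = λ·(5 - 5) - 1 ≡ 22. → (5, 22)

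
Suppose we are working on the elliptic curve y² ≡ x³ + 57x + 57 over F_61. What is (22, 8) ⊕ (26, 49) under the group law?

(22, 8) + (26, 49). λ = (49 - 8)/(26 - 22) ≡ 41/4 mod 61. 4⁻¹ ≡ 46 (mod 61), so λ ≡ 56.
  x = λ² - 22 - 26 = 3136 - 48 ≡ 38; y = λ·(22 - 38) - 8 ≡ 11. → (38, 11)

(38, 11)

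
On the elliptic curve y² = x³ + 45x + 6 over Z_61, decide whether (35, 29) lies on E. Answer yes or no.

yes

y² = 29² ≡ 48; x³ + 45x + 6 = 44456 ≡ 48 (mod 61). 48 = 48.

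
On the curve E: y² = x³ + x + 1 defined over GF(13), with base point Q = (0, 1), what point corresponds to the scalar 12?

Double-and-add on 12 = (1100)₂. Start with Q = (0, 1) for the leading 1-bit.
double: tangent at (0, 1): λ = (3·0² + 1)/(2·1) ≡ 1/2. 2⁻¹ ≡ 7 (mod 13) since 2·7 = 14 ≡ 1, so λ ≡ 1·7 ≡ 7.
  x = λ² - 0 - 0 = 49 - 0 ≡ 10; y = λ·(0 - 10) - 1 ≡ 7. → (10, 7)
add Q: (10, 7) + (0, 1). λ = (1 - 7)/(0 - 10) ≡ 7/3 mod 13. 3⁻¹ ≡ 9 (mod 13) since 3·9 = 27 ≡ 1, so λ ≡ 11.
  x = λ² - 10 - 0 = 121 - 10 ≡ 7; y = λ·(10 - 7) - 7 ≡ 0. → (7, 0)
double: (7, 0) + (7, 0): same x and y₁ ≡ -y₂, so the sum is O.
double: O + O = O (identity).

O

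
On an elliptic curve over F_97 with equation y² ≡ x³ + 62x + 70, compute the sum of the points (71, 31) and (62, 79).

(14, 53)

(71, 31) + (62, 79). λ = (79 - 31)/(62 - 71) ≡ 48/88 mod 97. 88⁻¹ ≡ 43 (mod 97), so λ ≡ 27.
  x = λ² - 71 - 62 = 729 - 133 ≡ 14; y = λ·(71 - 14) - 31 ≡ 53. → (14, 53)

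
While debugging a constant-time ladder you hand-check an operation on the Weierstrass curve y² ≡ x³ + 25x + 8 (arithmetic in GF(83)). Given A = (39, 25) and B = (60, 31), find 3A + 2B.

First 3A:
Repeated addition: build up to 3A.
2A: tangent at (39, 25): λ = (3·39² + 25)/(2·25) ≡ 23/50. 50⁻¹ ≡ 5 (mod 83), so λ ≡ 23·5 ≡ 32.
  x = λ² - 39 - 39 = 1024 - 78 ≡ 33; y = λ·(39 - 33) - 25 ≡ 1. → (33, 1)
3A: (33, 1) + (39, 25). λ = (25 - 1)/(39 - 33) ≡ 24/6 mod 83. 6⁻¹ ≡ 14 (mod 83) since 6·14 = 84 ≡ 1, so λ ≡ 4.
  x = λ² - 33 - 39 = 16 - 72 ≡ 27; y = λ·(33 - 27) - 1 ≡ 23. → (27, 23)
3A = (27, 23).
Next 2B:
Repeated addition: build up to 2B.
2B: tangent at (60, 31): λ = (3·60² + 25)/(2·31) ≡ 35/62. 62⁻¹ ≡ 79 (mod 83) since 62·79 = 4898 ≡ 1, so λ ≡ 35·79 ≡ 26.
  x = λ² - 60 - 60 = 676 - 120 ≡ 58; y = λ·(60 - 58) - 31 ≡ 21. → (58, 21)
2B = (58, 21).
Finally 3A + 2B:
(27, 23) + (58, 21). λ = (21 - 23)/(58 - 27) ≡ 81/31 mod 83. 31⁻¹ ≡ 75 (mod 83) since 31·75 = 2325 ≡ 1, so λ ≡ 16.
  x = λ² - 27 - 58 = 256 - 85 ≡ 5; y = λ·(27 - 5) - 23 ≡ 80. → (5, 80)

(5, 80)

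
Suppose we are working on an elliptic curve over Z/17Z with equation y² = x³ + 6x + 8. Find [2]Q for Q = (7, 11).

tangent at (7, 11): λ = (3·7² + 6)/(2·11) ≡ 0/5. 5⁻¹ ≡ 7 (mod 17), so λ ≡ 0·7 ≡ 0.
  x = λ² - 7 - 7 = 0 - 14 ≡ 3; y = λ·(7 - 3) - 11 ≡ 6. → (3, 6)

(3, 6)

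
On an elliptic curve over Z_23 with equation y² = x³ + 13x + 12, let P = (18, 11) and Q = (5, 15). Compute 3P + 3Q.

First 3P:
Repeated addition: build up to 3P.
2P: tangent at (18, 11): λ = (3·18² + 13)/(2·11) ≡ 19/22. 22⁻¹ ≡ 22 (mod 23) since 22·22 = 484 ≡ 1, so λ ≡ 19·22 ≡ 4.
  x = λ² - 18 - 18 = 16 - 36 ≡ 3; y = λ·(18 - 3) - 11 ≡ 3. → (3, 3)
3P: (3, 3) + (18, 11). λ = (11 - 3)/(18 - 3) ≡ 8/15 mod 23. 15⁻¹ ≡ 20 (mod 23), so λ ≡ 22.
  x = λ² - 3 - 18 = 484 - 21 ≡ 3; y = λ·(3 - 3) - 3 ≡ 20. → (3, 20)
3P = (3, 20).
Next 3Q:
Repeated addition: build up to 3Q.
2Q: tangent at (5, 15): λ = (3·5² + 13)/(2·15) ≡ 19/7. 7⁻¹ ≡ 10 (mod 23) since 7·10 = 70 ≡ 1, so λ ≡ 19·10 ≡ 6.
  x = λ² - 5 - 5 = 36 - 10 ≡ 3; y = λ·(5 - 3) - 15 ≡ 20. → (3, 20)
3Q: (3, 20) + (5, 15). λ = (15 - 20)/(5 - 3) ≡ 18/2 mod 23. 2⁻¹ ≡ 12 (mod 23) since 2·12 = 24 ≡ 1, so λ ≡ 9.
  x = λ² - 3 - 5 = 81 - 8 ≡ 4; y = λ·(3 - 4) - 20 ≡ 17. → (4, 17)
3Q = (4, 17).
Finally 3P + 3Q:
(3, 20) + (4, 17). λ = (17 - 20)/(4 - 3) ≡ 20/1 mod 23. 1⁻¹ ≡ 1 (mod 23), so λ ≡ 20.
  x = λ² - 3 - 4 = 400 - 7 ≡ 2; y = λ·(3 - 2) - 20 ≡ 0. → (2, 0)

(2, 0)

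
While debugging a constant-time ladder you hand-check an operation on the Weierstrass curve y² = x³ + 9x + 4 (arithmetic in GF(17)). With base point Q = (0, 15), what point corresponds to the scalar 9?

(9, 7)

Double-and-add on 9 = (1001)₂. Start with Q = (0, 15) for the leading 1-bit.
double: tangent at (0, 15): λ = (3·0² + 9)/(2·15) ≡ 9/13. 13⁻¹ ≡ 4 (mod 17), so λ ≡ 9·4 ≡ 2.
  x = λ² - 0 - 0 = 4 - 0 ≡ 4; y = λ·(0 - 4) - 15 ≡ 11. → (4, 11)
double: tangent at (4, 11): λ = (3·4² + 9)/(2·11) ≡ 6/5. 5⁻¹ ≡ 7 (mod 17), so λ ≡ 6·7 ≡ 8.
  x = λ² - 4 - 4 = 64 - 8 ≡ 5; y = λ·(4 - 5) - 11 ≡ 15. → (5, 15)
double: tangent at (5, 15): λ = (3·5² + 9)/(2·15) ≡ 16/13. 13⁻¹ ≡ 4 (mod 17), so λ ≡ 16·4 ≡ 13.
  x = λ² - 5 - 5 = 169 - 10 ≡ 6; y = λ·(5 - 6) - 15 ≡ 6. → (6, 6)
add Q: (6, 6) + (0, 15). λ = (15 - 6)/(0 - 6) ≡ 9/11 mod 17. 11⁻¹ ≡ 14 (mod 17), so λ ≡ 7.
  x = λ² - 6 - 0 = 49 - 6 ≡ 9; y = λ·(6 - 9) - 6 ≡ 7. → (9, 7)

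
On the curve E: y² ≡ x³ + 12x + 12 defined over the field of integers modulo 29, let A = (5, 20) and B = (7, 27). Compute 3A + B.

(10, 1)

First 3A:
Repeated addition: build up to 3A.
2A: tangent at (5, 20): λ = (3·5² + 12)/(2·20) ≡ 0/11. 11⁻¹ ≡ 8 (mod 29) since 11·8 = 88 ≡ 1, so λ ≡ 0·8 ≡ 0.
  x = λ² - 5 - 5 = 0 - 10 ≡ 19; y = λ·(5 - 19) - 20 ≡ 9. → (19, 9)
3A: (19, 9) + (5, 20). λ = (20 - 9)/(5 - 19) ≡ 11/15 mod 29. 15⁻¹ ≡ 2 (mod 29) since 15·2 = 30 ≡ 1, so λ ≡ 22.
  x = λ² - 19 - 5 = 484 - 24 ≡ 25; y = λ·(19 - 25) - 9 ≡ 4. → (25, 4)
3A = (25, 4).
Finally 3A + B:
(25, 4) + (7, 27). λ = (27 - 4)/(7 - 25) ≡ 23/11 mod 29. 11⁻¹ ≡ 8 (mod 29), so λ ≡ 10.
  x = λ² - 25 - 7 = 100 - 32 ≡ 10; y = λ·(25 - 10) - 4 ≡ 1. → (10, 1)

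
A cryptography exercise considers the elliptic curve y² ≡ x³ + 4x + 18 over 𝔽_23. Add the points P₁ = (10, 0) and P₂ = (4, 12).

(13, 6)

(10, 0) + (4, 12). λ = (12 - 0)/(4 - 10) ≡ 12/17 mod 23. 17⁻¹ ≡ 19 (mod 23) since 17·19 = 323 ≡ 1, so λ ≡ 21.
  x = λ² - 10 - 4 = 441 - 14 ≡ 13; y = λ·(10 - 13) - 0 ≡ 6. → (13, 6)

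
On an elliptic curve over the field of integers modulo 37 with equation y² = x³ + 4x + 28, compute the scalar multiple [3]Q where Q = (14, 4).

(21, 7)

Repeated addition: build up to 3Q.
2Q: tangent at (14, 4): λ = (3·14² + 4)/(2·4) ≡ 0/8. 8⁻¹ ≡ 14 (mod 37), so λ ≡ 0·14 ≡ 0.
  x = λ² - 14 - 14 = 0 - 28 ≡ 9; y = λ·(14 - 9) - 4 ≡ 33. → (9, 33)
3Q: (9, 33) + (14, 4). λ = (4 - 33)/(14 - 9) ≡ 8/5 mod 37. 5⁻¹ ≡ 15 (mod 37), so λ ≡ 9.
  x = λ² - 9 - 14 = 81 - 23 ≡ 21; y = λ·(9 - 21) - 33 ≡ 7. → (21, 7)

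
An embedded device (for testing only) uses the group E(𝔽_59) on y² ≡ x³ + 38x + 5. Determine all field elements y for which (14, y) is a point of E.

x³ + 38x + 5 = 3281 ≡ 36 (mod 59).
Square roots of 36 mod 59: 6 and 53 (since 6² = 36 ≡ 36).

6, 53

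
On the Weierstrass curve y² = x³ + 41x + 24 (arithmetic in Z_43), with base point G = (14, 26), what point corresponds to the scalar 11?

(29, 19)

Repeated addition: build up to 11G.
2G: tangent at (14, 26): λ = (3·14² + 41)/(2·26) ≡ 27/9. 9⁻¹ ≡ 24 (mod 43), so λ ≡ 27·24 ≡ 3.
  x = λ² - 14 - 14 = 9 - 28 ≡ 24; y = λ·(14 - 24) - 26 ≡ 30. → (24, 30)
3G: (24, 30) + (14, 26). λ = (26 - 30)/(14 - 24) ≡ 39/33 mod 43. 33⁻¹ ≡ 30 (mod 43), so λ ≡ 9.
  x = λ² - 24 - 14 = 81 - 38 ≡ 0; y = λ·(24 - 0) - 30 ≡ 14. → (0, 14)
4G: (0, 14) + (14, 26). λ = (26 - 14)/(14 - 0) ≡ 12/14 mod 43. 14⁻¹ ≡ 40 (mod 43), so λ ≡ 7.
  x = λ² - 0 - 14 = 49 - 14 ≡ 35; y = λ·(0 - 35) - 14 ≡ 42. → (35, 42)
5G: (35, 42) + (14, 26). λ = (26 - 42)/(14 - 35) ≡ 27/22 mod 43. 22⁻¹ ≡ 2 (mod 43) since 22·2 = 44 ≡ 1, so λ ≡ 11.
  x = λ² - 35 - 14 = 121 - 49 ≡ 29; y = λ·(35 - 29) - 42 ≡ 24. → (29, 24)
6G: (29, 24) + (14, 26). λ = (26 - 24)/(14 - 29) ≡ 2/28 mod 43. 28⁻¹ ≡ 20 (mod 43) since 28·20 = 560 ≡ 1, so λ ≡ 40.
  x = λ² - 29 - 14 = 1600 - 43 ≡ 9; y = λ·(29 - 9) - 24 ≡ 2. → (9, 2)
7G: (9, 2) + (14, 26). λ = (26 - 2)/(14 - 9) ≡ 24/5 mod 43. 5⁻¹ ≡ 26 (mod 43), so λ ≡ 22.
  x = λ² - 9 - 14 = 484 - 23 ≡ 31; y = λ·(9 - 31) - 2 ≡ 30. → (31, 30)
8G: (31, 30) + (14, 26). λ = (26 - 30)/(14 - 31) ≡ 39/26 mod 43. 26⁻¹ ≡ 5 (mod 43) since 26·5 = 130 ≡ 1, so λ ≡ 23.
  x = λ² - 31 - 14 = 529 - 45 ≡ 11; y = λ·(31 - 11) - 30 ≡ 0. → (11, 0)
9G: (11, 0) + (14, 26). λ = (26 - 0)/(14 - 11) ≡ 26/3 mod 43. 3⁻¹ ≡ 29 (mod 43) since 3·29 = 87 ≡ 1, so λ ≡ 23.
  x = λ² - 11 - 14 = 529 - 25 ≡ 31; y = λ·(11 - 31) - 0 ≡ 13. → (31, 13)
10G: (31, 13) + (14, 26). λ = (26 - 13)/(14 - 31) ≡ 13/26 mod 43. 26⁻¹ ≡ 5 (mod 43), so λ ≡ 22.
  x = λ² - 31 - 14 = 484 - 45 ≡ 9; y = λ·(31 - 9) - 13 ≡ 41. → (9, 41)
11G: (9, 41) + (14, 26). λ = (26 - 41)/(14 - 9) ≡ 28/5 mod 43. 5⁻¹ ≡ 26 (mod 43), so λ ≡ 40.
  x = λ² - 9 - 14 = 1600 - 23 ≡ 29; y = λ·(9 - 29) - 41 ≡ 19. → (29, 19)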